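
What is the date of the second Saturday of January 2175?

January 1, 2175 is a Sunday.
The first Saturday is therefore January 7 (6 days later).
The second Saturday is 7 + 1×7 = January 14.

January 14, 2175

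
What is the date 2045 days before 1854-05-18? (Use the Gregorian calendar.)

October 11, 1848

−365 (one year) → May 18, 1853 (1680 left).
−365 (one year) → May 18, 1852 (1315 left).
−366 (one year; includes Feb 29, 1852) → May 18, 1851 (949 left).
−365 (one year) → May 18, 1850 (584 left).
−365 (one year) → May 18, 1849 (219 left).
−18 → Apr 30, 1849 (end of Apr, 30 days; 201 left).
−30 → Mar 31, 1849 (end of Mar, 31 days; 171 left).
−31 → Feb 28, 1849 (end of Feb, 28 days; 140 left).
−28 → Jan 31, 1849 (end of Jan, 31 days; 112 left).
−31 → Dec 31, 1848 (end of Dec, 31 days; 81 left).
−31 → Nov 30, 1848 (end of Nov, 30 days; 50 left).
−30 → Oct 31, 1848 (end of Oct, 31 days; 20 left).
−20 → Oct 11, 1848.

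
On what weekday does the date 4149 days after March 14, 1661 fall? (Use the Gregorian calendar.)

Saturday

Mar 14, 1661 is a Monday.
4149 mod 7 = 5, so 4149 days after a Monday is Monday + 5 = Saturday.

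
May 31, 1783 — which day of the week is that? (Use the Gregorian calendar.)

Saturday

Doomsday rule: the anchor day for the 1700s is Sunday. For year 83: 83÷12 = 6 r 11, and 11÷4 = 2, so 6+11+2 = 19.
Sunday + 19 ≡ Friday — that's 1783's doomsday.
In May the doomsday date is May 9.
May 31 is 22 days after May 9; 22 mod 7 = 1, so Friday + 1 = Saturday.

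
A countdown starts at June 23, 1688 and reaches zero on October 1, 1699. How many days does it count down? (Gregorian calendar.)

4117

Jun 23, 1688 → Jun 23, 1689: 365 days.
Jun 23, 1689 → Jun 23, 1690: 365 days.
Jun 23, 1690 → Jun 23, 1691: 365 days.
Jun 23, 1691 → Jun 23, 1692: 366 days (Feb 29, 1692 is in that span).
Jun 23, 1692 → Jun 23, 1693: 365 days.
Jun 23, 1693 → Jun 23, 1694: 365 days.
Jun 23, 1694 → Jun 23, 1695: 365 days.
Jun 23, 1695 → Jun 23, 1696: 366 days (Feb 29, 1696 is in that span).
Jun 23, 1696 → Jun 23, 1697: 365 days.
Jun 23, 1697 → Jun 23, 1698: 365 days.
Jun 23, 1698 → Jun 23, 1699: 365 days.
Jun 23, 1699 → Jul 23, 1699: 30 days (June has 30).
Jul 23, 1699 → Aug 23, 1699: 31 days (July has 31).
Aug 23, 1699 → Sep 23, 1699: 31 days (August has 31).
Sep 23, 1699 → Oct 1, 1699: 8 days.
Total: 4117 days.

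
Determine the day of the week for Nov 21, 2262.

Doomsday rule: the anchor day for the 2200s is Friday. For year 62: 62÷12 = 5 r 2, and 2÷4 = 0, so 5+2+0 = 7.
Friday + 7 ≡ Friday — that's 2262's doomsday.
In November the doomsday date is Nov 7.
Nov 21 is 14 days after Nov 7; 14 mod 7 = 0, so Friday + 0 = Friday.

Friday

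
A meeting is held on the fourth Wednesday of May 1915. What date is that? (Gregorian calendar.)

May 1, 1915 is a Saturday.
The first Wednesday is therefore May 5 (4 days later).
The fourth Wednesday is 5 + 3×7 = May 26.

May 26, 1915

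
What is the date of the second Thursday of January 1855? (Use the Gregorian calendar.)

January 11, 1855

January 1, 1855 is a Monday.
The first Thursday is therefore January 4 (3 days later).
The second Thursday is 4 + 1×7 = January 11.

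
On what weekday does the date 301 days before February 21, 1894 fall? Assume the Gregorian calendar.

First find the weekday of Feb 21, 1894. Doomsday rule: the anchor day for the 1800s is Friday. For year 94: 94÷12 = 7 r 10, and 10÷4 = 2, so 7+10+2 = 19.
Friday + 19 ≡ Wednesday — that's 1894's doomsday.
In February the doomsday date is Feb 28 (1894 is not a leap year).
Feb 21 is 7 days before Feb 28; 7 mod 7 = 0, so Wednesday − 0 = Wednesday.
301 mod 7 = 0, so 301 days before a Wednesday is Wednesday − 0 = Wednesday.

Wednesday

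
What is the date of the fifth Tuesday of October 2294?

October 30, 2294

October 1, 2294 is a Monday.
The first Tuesday is therefore October 2 (1 days later).
The fifth Tuesday is 2 + 4×7 = October 30.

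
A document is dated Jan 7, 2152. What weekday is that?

Doomsday rule: the anchor day for the 2100s is Sunday. For year 52: 52÷12 = 4 r 4, and 4÷4 = 1, so 4+4+1 = 9.
Sunday + 9 ≡ Tuesday — that's 2152's doomsday.
In January the doomsday date is Jan 4 (2152 is a leap year (divisible by 4)).
Jan 7 is 3 days after Jan 4; 3 mod 7 = 3, so Tuesday + 3 = Friday.

Friday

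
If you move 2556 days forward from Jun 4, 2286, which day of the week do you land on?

Saturday

First find the weekday of Jun 4, 2286. Doomsday rule: the anchor day for the 2200s is Friday. For year 86: 86÷12 = 7 r 2, and 2÷4 = 0, so 7+2+0 = 9.
Friday + 9 ≡ Sunday — that's 2286's doomsday.
In June the doomsday date is Jun 6.
Jun 4 is 2 days before Jun 6; 2 mod 7 = 2, so Sunday − 2 = Friday.
2556 mod 7 = 1, so 2556 days after a Friday is Friday + 1 = Saturday.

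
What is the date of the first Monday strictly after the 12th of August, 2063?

Aug 12, 2063 is a Sunday.
From Sunday to the next Monday is 1 day.
Aug 12, 2063 + 1 = Aug 13, 2063.

August 13, 2063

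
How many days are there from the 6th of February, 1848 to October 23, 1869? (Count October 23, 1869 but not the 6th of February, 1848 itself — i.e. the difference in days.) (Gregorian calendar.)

7930

Feb 6, 1848 → Feb 6, 1849: 366 days (Feb 29, 1848 is in that span).
Feb 6, 1849 → Feb 6, 1850: 365 days.
Feb 6, 1850 → Feb 6, 1851: 365 days.
Feb 6, 1851 → Feb 6, 1852: 365 days.
Feb 6, 1852 → Feb 6, 1853: 366 days (Feb 29, 1852 is in that span).
Feb 6, 1853 → Feb 6, 1854: 365 days.
Feb 6, 1854 → Feb 6, 1855: 365 days.
Feb 6, 1855 → Feb 6, 1856: 365 days.
Feb 6, 1856 → Feb 6, 1857: 366 days (Feb 29, 1856 is in that span).
Feb 6, 1857 → Feb 6, 1858: 365 days.
Feb 6, 1858 → Feb 6, 1859: 365 days.
Feb 6, 1859 → Feb 6, 1860: 365 days.
Feb 6, 1860 → Feb 6, 1861: 366 days (Feb 29, 1860 is in that span).
Feb 6, 1861 → Feb 6, 1862: 365 days.
Feb 6, 1862 → Feb 6, 1863: 365 days.
Feb 6, 1863 → Feb 6, 1864: 365 days.
Feb 6, 1864 → Feb 6, 1865: 366 days (Feb 29, 1864 is in that span).
Feb 6, 1865 → Feb 6, 1866: 365 days.
Feb 6, 1866 → Feb 6, 1867: 365 days.
Feb 6, 1867 → Feb 6, 1868: 365 days.
Feb 6, 1868 → Feb 6, 1869: 366 days (Feb 29, 1868 is in that span).
Feb 6, 1869 → Mar 6, 1869: 28 days (February has 28).
Mar 6, 1869 → Apr 6, 1869: 31 days (March has 31).
Apr 6, 1869 → May 6, 1869: 30 days (April has 30).
May 6, 1869 → Jun 6, 1869: 31 days (May has 31).
Jun 6, 1869 → Jul 6, 1869: 30 days (June has 30).
Jul 6, 1869 → Aug 6, 1869: 31 days (July has 31).
Aug 6, 1869 → Sep 6, 1869: 31 days (August has 31).
Sep 6, 1869 → Oct 6, 1869: 30 days (September has 30).
Oct 6, 1869 → Oct 23, 1869: 17 days.
Total: 7930 days.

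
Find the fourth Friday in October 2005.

October 28, 2005

October 1, 2005 is a Saturday.
The first Friday is therefore October 7 (6 days later).
The fourth Friday is 7 + 3×7 = October 28.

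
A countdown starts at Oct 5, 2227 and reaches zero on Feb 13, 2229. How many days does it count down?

Oct 5, 2227 → Oct 5, 2228: 366 days (Feb 29, 2228 is in that span).
Oct 5, 2228 → Nov 5, 2228: 31 days (October has 31).
Nov 5, 2228 → Dec 5, 2228: 30 days (November has 30).
Dec 5, 2228 → Jan 5, 2229: 31 days (December has 31).
Jan 5, 2229 → Feb 5, 2229: 31 days (January has 31).
Feb 5, 2229 → Feb 13, 2229: 8 days.
Total: 497 days.

497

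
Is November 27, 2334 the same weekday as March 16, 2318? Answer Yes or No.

From Mar 16, 2318 to Nov 27, 2334 is 6100 days.
6100 mod 7 = 3, so they are different weekdays.
(Mar 16, 2318 is a Saturday; Nov 27, 2334 is a Tuesday.)

No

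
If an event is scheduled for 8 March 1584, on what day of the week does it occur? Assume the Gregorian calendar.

Doomsday rule: the anchor day for the 1500s is Wednesday. For year 84: 84÷12 = 7 r 0, and 0÷4 = 0, so 7+0+0 = 7.
Wednesday + 7 ≡ Wednesday — that's 1584's doomsday.
In March the doomsday date is Mar 14.
Mar 8 is 6 days before Mar 14; 6 mod 7 = 6, so Wednesday − 6 = Thursday.

Thursday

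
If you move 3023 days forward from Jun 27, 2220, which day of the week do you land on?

Jun 27, 2220 is a Tuesday.
3023 mod 7 = 6, so 3023 days after a Tuesday is Tuesday + 6 = Monday.

Monday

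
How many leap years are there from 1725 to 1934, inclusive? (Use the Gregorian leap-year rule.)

Multiples of 4 in [1725,1934]: 52.
Of those, multiples of 100: 2 (not leap unless ÷400).
Multiples of 400: 0.
Leap years = 52 − 2 + 0 = 50.

50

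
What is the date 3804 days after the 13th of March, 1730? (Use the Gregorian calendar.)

+365 (one year) → Mar 13, 1731 (3439 left).
+366 (one year; includes Feb 29, 1732) → Mar 13, 1732 (3073 left).
+365 (one year) → Mar 13, 1733 (2708 left).
+365 (one year) → Mar 13, 1734 (2343 left).
+365 (one year) → Mar 13, 1735 (1978 left).
+366 (one year; includes Feb 29, 1736) → Mar 13, 1736 (1612 left).
+365 (one year) → Mar 13, 1737 (1247 left).
+365 (one year) → Mar 13, 1738 (882 left).
+365 (one year) → Mar 13, 1739 (517 left).
+366 (one year; includes Feb 29, 1740) → Mar 13, 1740 (151 left).
Mar has 31 days: +19 → Apr 1, 1740 (132 left).
Apr has 30 days: +30 → May 1, 1740 (102 left).
May has 31 days: +31 → Jun 1, 1740 (71 left).
Jun has 30 days: +30 → Jul 1, 1740 (41 left).
Jul has 31 days: +31 → Aug 1, 1740 (10 left).
+10 → Aug 11, 1740.

August 11, 1740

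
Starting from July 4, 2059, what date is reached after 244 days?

Jul has 31 days: +28 → Aug 1, 2059 (216 left).
Aug has 31 days: +31 → Sep 1, 2059 (185 left).
Sep has 30 days: +30 → Oct 1, 2059 (155 left).
Oct has 31 days: +31 → Nov 1, 2059 (124 left).
Nov has 30 days: +30 → Dec 1, 2059 (94 left).
Dec has 31 days: +31 → Jan 1, 2060 (63 left).
Jan has 31 days: +31 → Feb 1, 2060 (32 left).
Feb has 29 days: +29 → Mar 1, 2060 (3 left).
+3 → Mar 4, 2060.

March 4, 2060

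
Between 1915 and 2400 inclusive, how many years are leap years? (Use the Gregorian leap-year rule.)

119

Multiples of 4 in [1915,2400]: 122.
Of those, multiples of 100: 5 (not leap unless ÷400).
Multiples of 400: 2.
Leap years = 122 − 5 + 2 = 119.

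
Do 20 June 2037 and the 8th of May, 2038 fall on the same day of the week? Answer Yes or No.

From Jun 20, 2037 to May 8, 2038 is 322 days.
322 mod 7 = 0, so they are the same weekday.
(Jun 20, 2037 is a Saturday; May 8, 2038 is a Saturday.)

Yes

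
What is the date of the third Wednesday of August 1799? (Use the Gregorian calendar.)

August 21, 1799

August 1, 1799 is a Thursday.
The first Wednesday is therefore August 7 (6 days later).
The third Wednesday is 7 + 2×7 = August 21.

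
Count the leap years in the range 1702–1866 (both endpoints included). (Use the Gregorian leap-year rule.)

40

Multiples of 4 in [1702,1866]: 41.
Of those, multiples of 100: 1 (not leap unless ÷400).
Multiples of 400: 0.
Leap years = 41 − 1 + 0 = 40.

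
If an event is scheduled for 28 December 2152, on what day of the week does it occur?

Doomsday rule: the anchor day for the 2100s is Sunday. For year 52: 52÷12 = 4 r 4, and 4÷4 = 1, so 4+4+1 = 9.
Sunday + 9 ≡ Tuesday — that's 2152's doomsday.
In December the doomsday date is Dec 12.
Dec 28 is 16 days after Dec 12; 16 mod 7 = 2, so Tuesday + 2 = Thursday.

Thursday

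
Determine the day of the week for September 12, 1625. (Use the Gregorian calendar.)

Friday

Doomsday rule: the anchor day for the 1600s is Tuesday. For year 25: 25÷12 = 2 r 1, and 1÷4 = 0, so 2+1+0 = 3.
Tuesday + 3 ≡ Friday — that's 1625's doomsday.
In September the doomsday date is Sep 5.
Sep 12 is 7 days after Sep 5; 7 mod 7 = 0, so Friday + 0 = Friday.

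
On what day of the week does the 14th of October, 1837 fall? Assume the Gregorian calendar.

Saturday

Doomsday rule: the anchor day for the 1800s is Friday. For year 37: 37÷12 = 3 r 1, and 1÷4 = 0, so 3+1+0 = 4.
Friday + 4 ≡ Tuesday — that's 1837's doomsday.
In October the doomsday date is Oct 10.
Oct 14 is 4 days after Oct 10; 4 mod 7 = 4, so Tuesday + 4 = Saturday.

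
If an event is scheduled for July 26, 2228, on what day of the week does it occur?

January 1, 2228 is a Tuesday.
Jan 1, 2228 → Feb 1, 2228: 31 days (January has 31).
Feb 1, 2228 → Mar 1, 2228: 29 days (February has 29).
Mar 1, 2228 → Apr 1, 2228: 31 days (March has 31).
Apr 1, 2228 → May 1, 2228: 30 days (April has 30).
May 1, 2228 → Jun 1, 2228: 31 days (May has 31).
Jun 1, 2228 → Jul 1, 2228: 30 days (June has 30).
Jul 1, 2228 → Jul 26, 2228: 25 days.
Total: 207 days.
207 mod 7 = 4, so Tuesday + 4 = Saturday.

Saturday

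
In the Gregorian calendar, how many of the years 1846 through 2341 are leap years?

Multiples of 4 in [1846,2341]: 124.
Of those, multiples of 100: 5 (not leap unless ÷400).
Multiples of 400: 1.
Leap years = 124 − 5 + 1 = 120.

120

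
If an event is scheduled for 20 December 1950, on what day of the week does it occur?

January 1, 1950 is a Sunday.
Jan 1, 1950 → Feb 1, 1950: 31 days (January has 31).
Feb 1, 1950 → Mar 1, 1950: 28 days (February has 28).
Mar 1, 1950 → Apr 1, 1950: 31 days (March has 31).
Apr 1, 1950 → May 1, 1950: 30 days (April has 30).
May 1, 1950 → Jun 1, 1950: 31 days (May has 31).
Jun 1, 1950 → Jul 1, 1950: 30 days (June has 30).
Jul 1, 1950 → Aug 1, 1950: 31 days (July has 31).
Aug 1, 1950 → Sep 1, 1950: 31 days (August has 31).
Sep 1, 1950 → Oct 1, 1950: 30 days (September has 30).
Oct 1, 1950 → Nov 1, 1950: 31 days (October has 31).
Nov 1, 1950 → Dec 1, 1950: 30 days (November has 30).
Dec 1, 1950 → Dec 20, 1950: 19 days.
Total: 353 days.
353 mod 7 = 3, so Sunday + 3 = Wednesday.

Wednesday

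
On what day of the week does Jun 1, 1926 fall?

Tuesday

Doomsday rule: the anchor day for the 1900s is Wednesday. For year 26: 26÷12 = 2 r 2, and 2÷4 = 0, so 2+2+0 = 4.
Wednesday + 4 ≡ Sunday — that's 1926's doomsday.
In June the doomsday date is Jun 6.
Jun 1 is 5 days before Jun 6; 5 mod 7 = 5, so Sunday − 5 = Tuesday.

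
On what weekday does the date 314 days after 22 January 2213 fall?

Jan 22, 2213 is a Friday.
314 mod 7 = 6, so 314 days after a Friday is Friday + 6 = Thursday.

Thursday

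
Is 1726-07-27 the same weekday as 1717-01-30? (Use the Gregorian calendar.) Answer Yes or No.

From Jan 30, 1717 to Jul 27, 1726 is 3465 days.
3465 mod 7 = 0, so they are the same weekday.
(Jan 30, 1717 is a Saturday; Jul 27, 1726 is a Saturday.)

Yes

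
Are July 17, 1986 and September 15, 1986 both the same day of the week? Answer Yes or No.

From Jul 17, 1986 to Sep 15, 1986 is 60 days.
60 mod 7 = 4, so they are different weekdays.
(Jul 17, 1986 is a Thursday; Sep 15, 1986 is a Monday.)

No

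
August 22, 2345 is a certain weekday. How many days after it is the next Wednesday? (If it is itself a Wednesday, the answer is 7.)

7

Aug 22, 2345 is a Wednesday.
From Wednesday to the next Wednesday is 7 days.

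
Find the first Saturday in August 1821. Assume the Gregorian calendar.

August 4, 1821

August 1, 1821 is a Wednesday.
The first Saturday is therefore August 4 (3 days later).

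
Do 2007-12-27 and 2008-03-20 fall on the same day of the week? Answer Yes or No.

Yes

From Dec 27, 2007 to Mar 20, 2008 is 84 days.
84 mod 7 = 0, so they are the same weekday.
(Dec 27, 2007 is a Thursday; Mar 20, 2008 is a Thursday.)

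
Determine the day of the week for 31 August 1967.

Doomsday rule: the anchor day for the 1900s is Wednesday. For year 67: 67÷12 = 5 r 7, and 7÷4 = 1, so 5+7+1 = 13.
Wednesday + 13 ≡ Tuesday — that's 1967's doomsday.
In August the doomsday date is Aug 8.
Aug 31 is 23 days after Aug 8; 23 mod 7 = 2, so Tuesday + 2 = Thursday.

Thursday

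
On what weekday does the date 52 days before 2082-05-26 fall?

May 26, 2082 is a Tuesday.
52 mod 7 = 3, so 52 days before a Tuesday is Tuesday − 3 = Saturday.

Saturday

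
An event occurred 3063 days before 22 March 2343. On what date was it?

−365 (one year) → Mar 22, 2342 (2698 left).
−365 (one year) → Mar 22, 2341 (2333 left).
−365 (one year) → Mar 22, 2340 (1968 left).
−366 (one year; includes Feb 29, 2340) → Mar 22, 2339 (1602 left).
−365 (one year) → Mar 22, 2338 (1237 left).
−365 (one year) → Mar 22, 2337 (872 left).
−365 (one year) → Mar 22, 2336 (507 left).
−366 (one year; includes Feb 29, 2336) → Mar 22, 2335 (141 left).
−22 → Feb 28, 2335 (end of Feb, 28 days; 119 left).
−28 → Jan 31, 2335 (end of Jan, 31 days; 91 left).
−31 → Dec 31, 2334 (end of Dec, 31 days; 60 left).
−31 → Nov 30, 2334 (end of Nov, 30 days; 29 left).
−29 → Nov 1, 2334.

November 1, 2334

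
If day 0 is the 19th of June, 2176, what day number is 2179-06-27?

1103

Jun 19, 2176 → Jun 19, 2177: 365 days.
Jun 19, 2177 → Jun 19, 2178: 365 days.
Jun 19, 2178 → Jul 19, 2178: 30 days (June has 30).
Jul 19, 2178 → Aug 19, 2178: 31 days (July has 31).
Aug 19, 2178 → Sep 19, 2178: 31 days (August has 31).
Sep 19, 2178 → Oct 19, 2178: 30 days (September has 30).
Oct 19, 2178 → Nov 19, 2178: 31 days (October has 31).
Nov 19, 2178 → Dec 19, 2178: 30 days (November has 30).
Dec 19, 2178 → Jan 19, 2179: 31 days (December has 31).
Jan 19, 2179 → Feb 19, 2179: 31 days (January has 31).
Feb 19, 2179 → Mar 19, 2179: 28 days (February has 28).
Mar 19, 2179 → Apr 19, 2179: 31 days (March has 31).
Apr 19, 2179 → May 19, 2179: 30 days (April has 30).
May 19, 2179 → Jun 19, 2179: 31 days (May has 31).
Jun 19, 2179 → Jun 27, 2179: 8 days.
Total: 1103 days.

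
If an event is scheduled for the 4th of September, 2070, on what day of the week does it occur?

Thursday

January 1, 2070 is a Wednesday.
Jan 1, 2070 → Feb 1, 2070: 31 days (January has 31).
Feb 1, 2070 → Mar 1, 2070: 28 days (February has 28).
Mar 1, 2070 → Apr 1, 2070: 31 days (March has 31).
Apr 1, 2070 → May 1, 2070: 30 days (April has 30).
May 1, 2070 → Jun 1, 2070: 31 days (May has 31).
Jun 1, 2070 → Jul 1, 2070: 30 days (June has 30).
Jul 1, 2070 → Aug 1, 2070: 31 days (July has 31).
Aug 1, 2070 → Sep 1, 2070: 31 days (August has 31).
Sep 1, 2070 → Sep 4, 2070: 3 days.
Total: 246 days.
246 mod 7 = 1, so Wednesday + 1 = Thursday.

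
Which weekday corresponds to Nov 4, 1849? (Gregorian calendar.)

Sunday

Doomsday rule: the anchor day for the 1800s is Friday. For year 49: 49÷12 = 4 r 1, and 1÷4 = 0, so 4+1+0 = 5.
Friday + 5 ≡ Wednesday — that's 1849's doomsday.
In November the doomsday date is Nov 7.
Nov 4 is 3 days before Nov 7; 3 mod 7 = 3, so Wednesday − 3 = Sunday.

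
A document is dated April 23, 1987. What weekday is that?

Doomsday rule: the anchor day for the 1900s is Wednesday. For year 87: 87÷12 = 7 r 3, and 3÷4 = 0, so 7+3+0 = 10.
Wednesday + 10 ≡ Saturday — that's 1987's doomsday.
In April the doomsday date is Apr 4.
Apr 23 is 19 days after Apr 4; 19 mod 7 = 5, so Saturday + 5 = Thursday.

Thursday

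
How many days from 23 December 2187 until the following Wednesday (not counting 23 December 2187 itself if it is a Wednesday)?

3

Dec 23, 2187 is a Sunday.
From Sunday to the next Wednesday is 3 days.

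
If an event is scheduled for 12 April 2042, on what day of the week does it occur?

Saturday

Doomsday rule: the anchor day for the 2000s is Tuesday. For year 42: 42÷12 = 3 r 6, and 6÷4 = 1, so 3+6+1 = 10.
Tuesday + 10 ≡ Friday — that's 2042's doomsday.
In April the doomsday date is Apr 4.
Apr 12 is 8 days after Apr 4; 8 mod 7 = 1, so Friday + 1 = Saturday.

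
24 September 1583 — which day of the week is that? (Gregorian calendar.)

Saturday

Doomsday rule: the anchor day for the 1500s is Wednesday. For year 83: 83÷12 = 6 r 11, and 11÷4 = 2, so 6+11+2 = 19.
Wednesday + 19 ≡ Monday — that's 1583's doomsday.
In September the doomsday date is Sep 5.
Sep 24 is 19 days after Sep 5; 19 mod 7 = 5, so Monday + 5 = Saturday.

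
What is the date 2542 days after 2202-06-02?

May 18, 2209

+365 (one year) → Jun 2, 2203 (2177 left).
+366 (one year; includes Feb 29, 2204) → Jun 2, 2204 (1811 left).
+365 (one year) → Jun 2, 2205 (1446 left).
+365 (one year) → Jun 2, 2206 (1081 left).
+365 (one year) → Jun 2, 2207 (716 left).
+366 (one year; includes Feb 29, 2208) → Jun 2, 2208 (350 left).
Jun has 30 days: +29 → Jul 1, 2208 (321 left).
Jul has 31 days: +31 → Aug 1, 2208 (290 left).
Aug has 31 days: +31 → Sep 1, 2208 (259 left).
Sep has 30 days: +30 → Oct 1, 2208 (229 left).
Oct has 31 days: +31 → Nov 1, 2208 (198 left).
Nov has 30 days: +30 → Dec 1, 2208 (168 left).
Dec has 31 days: +31 → Jan 1, 2209 (137 left).
Jan has 31 days: +31 → Feb 1, 2209 (106 left).
Feb has 28 days: +28 → Mar 1, 2209 (78 left).
Mar has 31 days: +31 → Apr 1, 2209 (47 left).
Apr has 30 days: +30 → May 1, 2209 (17 left).
+17 → May 18, 2209.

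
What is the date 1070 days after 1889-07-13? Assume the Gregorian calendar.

+365 (one year) → Jul 13, 1890 (705 left).
+365 (one year) → Jul 13, 1891 (340 left).
Jul has 31 days: +19 → Aug 1, 1891 (321 left).
Aug has 31 days: +31 → Sep 1, 1891 (290 left).
Sep has 30 days: +30 → Oct 1, 1891 (260 left).
Oct has 31 days: +31 → Nov 1, 1891 (229 left).
Nov has 30 days: +30 → Dec 1, 1891 (199 left).
Dec has 31 days: +31 → Jan 1, 1892 (168 left).
Jan has 31 days: +31 → Feb 1, 1892 (137 left).
Feb has 29 days: +29 → Mar 1, 1892 (108 left).
Mar has 31 days: +31 → Apr 1, 1892 (77 left).
Apr has 30 days: +30 → May 1, 1892 (47 left).
May has 31 days: +31 → Jun 1, 1892 (16 left).
+16 → Jun 17, 1892.

June 17, 1892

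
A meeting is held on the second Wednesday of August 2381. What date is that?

August 12, 2381

August 1, 2381 is a Saturday.
The first Wednesday is therefore August 5 (4 days later).
The second Wednesday is 5 + 1×7 = August 12.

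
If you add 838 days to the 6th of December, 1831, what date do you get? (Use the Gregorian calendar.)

March 23, 1834

+366 (one year; includes Feb 29, 1832) → Dec 6, 1832 (472 left).
+365 (one year) → Dec 6, 1833 (107 left).
Dec has 31 days: +26 → Jan 1, 1834 (81 left).
Jan has 31 days: +31 → Feb 1, 1834 (50 left).
Feb has 28 days: +28 → Mar 1, 1834 (22 left).
+22 → Mar 23, 1834.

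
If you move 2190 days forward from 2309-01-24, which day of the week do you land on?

Jan 24, 2309 is a Sunday.
2190 mod 7 = 6, so 2190 days after a Sunday is Sunday + 6 = Saturday.

Saturday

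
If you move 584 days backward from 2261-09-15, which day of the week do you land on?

Sep 15, 2261 is a Sunday.
584 mod 7 = 3, so 584 days before a Sunday is Sunday − 3 = Thursday.

Thursday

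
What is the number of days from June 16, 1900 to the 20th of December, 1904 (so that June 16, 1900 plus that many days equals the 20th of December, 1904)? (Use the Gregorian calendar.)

Jun 16, 1900 → Jun 16, 1901: 365 days.
Jun 16, 1901 → Jun 16, 1902: 365 days.
Jun 16, 1902 → Jun 16, 1903: 365 days.
Jun 16, 1903 → Jun 16, 1904: 366 days (Feb 29, 1904 is in that span).
Jun 16, 1904 → Jul 16, 1904: 30 days (June has 30).
Jul 16, 1904 → Aug 16, 1904: 31 days (July has 31).
Aug 16, 1904 → Sep 16, 1904: 31 days (August has 31).
Sep 16, 1904 → Oct 16, 1904: 30 days (September has 30).
Oct 16, 1904 → Nov 16, 1904: 31 days (October has 31).
Nov 16, 1904 → Dec 16, 1904: 30 days (November has 30).
Dec 16, 1904 → Dec 20, 1904: 4 days.
Total: 1648 days.

1648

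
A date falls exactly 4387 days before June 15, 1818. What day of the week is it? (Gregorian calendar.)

Wednesday

Jun 15, 1818 is a Monday.
4387 mod 7 = 5, so 4387 days before a Monday is Monday − 5 = Wednesday.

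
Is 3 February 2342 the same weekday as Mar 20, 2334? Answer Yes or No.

Yes

From Mar 20, 2334 to Feb 3, 2342 is 2877 days.
2877 mod 7 = 0, so they are the same weekday.
(Mar 20, 2334 is a Tuesday; Feb 3, 2342 is a Tuesday.)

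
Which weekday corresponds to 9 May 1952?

Doomsday rule: the anchor day for the 1900s is Wednesday. For year 52: 52÷12 = 4 r 4, and 4÷4 = 1, so 4+4+1 = 9.
Wednesday + 9 ≡ Friday — that's 1952's doomsday.
In May the doomsday date is May 9.
May 9 is the doomsday itself: Friday.

Friday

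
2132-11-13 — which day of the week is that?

Doomsday rule: the anchor day for the 2100s is Sunday. For year 32: 32÷12 = 2 r 8, and 8÷4 = 2, so 2+8+2 = 12.
Sunday + 12 ≡ Friday — that's 2132's doomsday.
In November the doomsday date is Nov 7.
Nov 13 is 6 days after Nov 7; 6 mod 7 = 6, so Friday + 6 = Thursday.

Thursday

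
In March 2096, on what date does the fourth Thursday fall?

March 1, 2096 is a Thursday.
The first Thursday is therefore March 1 (same day).
The fourth Thursday is 1 + 3×7 = March 22.

March 22, 2096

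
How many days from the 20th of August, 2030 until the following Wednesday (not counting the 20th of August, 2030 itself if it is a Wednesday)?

1

Aug 20, 2030 is a Tuesday.
From Tuesday to the next Wednesday is 1 day.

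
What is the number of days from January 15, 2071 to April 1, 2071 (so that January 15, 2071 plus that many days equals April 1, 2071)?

Jan 15, 2071 → Feb 15, 2071: 31 days (January has 31).
Feb 15, 2071 → Mar 15, 2071: 28 days (February has 28).
Mar 15, 2071 → Apr 1, 2071: 17 days.
Total: 76 days.

76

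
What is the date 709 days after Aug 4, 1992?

July 14, 1994

+365 (one year) → Aug 4, 1993 (344 left).
Aug has 31 days: +28 → Sep 1, 1993 (316 left).
Sep has 30 days: +30 → Oct 1, 1993 (286 left).
Oct has 31 days: +31 → Nov 1, 1993 (255 left).
Nov has 30 days: +30 → Dec 1, 1993 (225 left).
Dec has 31 days: +31 → Jan 1, 1994 (194 left).
Jan has 31 days: +31 → Feb 1, 1994 (163 left).
Feb has 28 days: +28 → Mar 1, 1994 (135 left).
Mar has 31 days: +31 → Apr 1, 1994 (104 left).
Apr has 30 days: +30 → May 1, 1994 (74 left).
May has 31 days: +31 → Jun 1, 1994 (43 left).
Jun has 30 days: +30 → Jul 1, 1994 (13 left).
+13 → Jul 14, 1994.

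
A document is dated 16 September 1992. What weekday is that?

Doomsday rule: the anchor day for the 1900s is Wednesday. For year 92: 92÷12 = 7 r 8, and 8÷4 = 2, so 7+8+2 = 17.
Wednesday + 17 ≡ Saturday — that's 1992's doomsday.
In September the doomsday date is Sep 5.
Sep 16 is 11 days after Sep 5; 11 mod 7 = 4, so Saturday + 4 = Wednesday.

Wednesday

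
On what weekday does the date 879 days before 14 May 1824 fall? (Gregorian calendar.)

May 14, 1824 is a Friday.
879 mod 7 = 4, so 879 days before a Friday is Friday − 4 = Monday.

Monday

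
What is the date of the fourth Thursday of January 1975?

January 1, 1975 is a Wednesday.
The first Thursday is therefore January 2 (1 days later).
The fourth Thursday is 2 + 3×7 = January 23.

January 23, 1975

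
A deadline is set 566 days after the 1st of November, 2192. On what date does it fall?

May 21, 2194

+365 (one year) → Nov 1, 2193 (201 left).
Nov has 30 days: +30 → Dec 1, 2193 (171 left).
Dec has 31 days: +31 → Jan 1, 2194 (140 left).
Jan has 31 days: +31 → Feb 1, 2194 (109 left).
Feb has 28 days: +28 → Mar 1, 2194 (81 left).
Mar has 31 days: +31 → Apr 1, 2194 (50 left).
Apr has 30 days: +30 → May 1, 2194 (20 left).
+20 → May 21, 2194.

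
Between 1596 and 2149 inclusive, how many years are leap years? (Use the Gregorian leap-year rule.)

135

Multiples of 4 in [1596,2149]: 139.
Of those, multiples of 100: 6 (not leap unless ÷400).
Multiples of 400: 2.
Leap years = 139 − 6 + 2 = 135.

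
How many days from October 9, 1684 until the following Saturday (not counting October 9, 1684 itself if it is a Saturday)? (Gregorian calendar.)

Oct 9, 1684 is a Monday.
From Monday to the next Saturday is 5 days.

5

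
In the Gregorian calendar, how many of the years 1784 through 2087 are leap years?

74

Multiples of 4 in [1784,2087]: 76.
Of those, multiples of 100: 3 (not leap unless ÷400).
Multiples of 400: 1.
Leap years = 76 − 3 + 1 = 74.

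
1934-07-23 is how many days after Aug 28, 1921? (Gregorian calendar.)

Aug 28, 1921 → Aug 28, 1922: 365 days.
Aug 28, 1922 → Aug 28, 1923: 365 days.
Aug 28, 1923 → Aug 28, 1924: 366 days (Feb 29, 1924 is in that span).
Aug 28, 1924 → Aug 28, 1925: 365 days.
Aug 28, 1925 → Aug 28, 1926: 365 days.
Aug 28, 1926 → Aug 28, 1927: 365 days.
Aug 28, 1927 → Aug 28, 1928: 366 days (Feb 29, 1928 is in that span).
Aug 28, 1928 → Aug 28, 1929: 365 days.
Aug 28, 1929 → Aug 28, 1930: 365 days.
Aug 28, 1930 → Aug 28, 1931: 365 days.
Aug 28, 1931 → Aug 28, 1932: 366 days (Feb 29, 1932 is in that span).
Aug 28, 1932 → Aug 28, 1933: 365 days.
Aug 28, 1933 → Sep 28, 1933: 31 days (August has 31).
Sep 28, 1933 → Oct 28, 1933: 30 days (September has 30).
Oct 28, 1933 → Nov 28, 1933: 31 days (October has 31).
Nov 28, 1933 → Dec 28, 1933: 30 days (November has 30).
Dec 28, 1933 → Jan 28, 1934: 31 days (December has 31).
Jan 28, 1934 → Feb 28, 1934: 31 days (January has 31).
Feb 28, 1934 → Mar 28, 1934: 28 days (February has 28).
Mar 28, 1934 → Apr 28, 1934: 31 days (March has 31).
Apr 28, 1934 → May 28, 1934: 30 days (April has 30).
May 28, 1934 → Jun 28, 1934: 31 days (May has 31).
Jun 28, 1934 → Jul 23, 1934: 25 days.
Total: 4712 days.

4712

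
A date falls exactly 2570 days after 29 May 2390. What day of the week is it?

May 29, 2390 is a Tuesday.
2570 mod 7 = 1, so 2570 days after a Tuesday is Tuesday + 1 = Wednesday.

Wednesday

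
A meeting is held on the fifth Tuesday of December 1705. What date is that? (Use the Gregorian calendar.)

December 29, 1705

December 1, 1705 is a Tuesday.
The first Tuesday is therefore December 1 (same day).
The fifth Tuesday is 1 + 4×7 = December 29.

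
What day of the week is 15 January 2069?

Tuesday

Doomsday rule: the anchor day for the 2000s is Tuesday. For year 69: 69÷12 = 5 r 9, and 9÷4 = 2, so 5+9+2 = 16.
Tuesday + 16 ≡ Thursday — that's 2069's doomsday.
In January the doomsday date is Jan 3 (2069 is not a leap year).
Jan 15 is 12 days after Jan 3; 12 mod 7 = 5, so Thursday + 5 = Tuesday.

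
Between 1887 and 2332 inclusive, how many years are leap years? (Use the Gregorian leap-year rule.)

Multiples of 4 in [1887,2332]: 112.
Of those, multiples of 100: 5 (not leap unless ÷400).
Multiples of 400: 1.
Leap years = 112 − 5 + 1 = 108.

108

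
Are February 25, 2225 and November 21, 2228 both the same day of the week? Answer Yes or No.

Yes

From Feb 25, 2225 to Nov 21, 2228 is 1365 days.
1365 mod 7 = 0, so they are the same weekday.
(Feb 25, 2225 is a Friday; Nov 21, 2228 is a Friday.)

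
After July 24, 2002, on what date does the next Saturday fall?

Jul 24, 2002 is a Wednesday.
From Wednesday to the next Saturday is 3 days.
Jul 24, 2002 + 3 = Jul 27, 2002.

July 27, 2002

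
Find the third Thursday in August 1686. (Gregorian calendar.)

August 15, 1686

August 1, 1686 is a Thursday.
The first Thursday is therefore August 1 (same day).
The third Thursday is 1 + 2×7 = August 15.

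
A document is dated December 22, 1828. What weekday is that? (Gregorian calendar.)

Monday

January 1, 1828 is a Tuesday.
Jan 1, 1828 → Feb 1, 1828: 31 days (January has 31).
Feb 1, 1828 → Mar 1, 1828: 29 days (February has 29).
Mar 1, 1828 → Apr 1, 1828: 31 days (March has 31).
Apr 1, 1828 → May 1, 1828: 30 days (April has 30).
May 1, 1828 → Jun 1, 1828: 31 days (May has 31).
Jun 1, 1828 → Jul 1, 1828: 30 days (June has 30).
Jul 1, 1828 → Aug 1, 1828: 31 days (July has 31).
Aug 1, 1828 → Sep 1, 1828: 31 days (August has 31).
Sep 1, 1828 → Oct 1, 1828: 30 days (September has 30).
Oct 1, 1828 → Nov 1, 1828: 31 days (October has 31).
Nov 1, 1828 → Dec 1, 1828: 30 days (November has 30).
Dec 1, 1828 → Dec 22, 1828: 21 days.
Total: 356 days.
356 mod 7 = 6, so Tuesday + 6 = Monday.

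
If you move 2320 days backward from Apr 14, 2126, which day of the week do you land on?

Thursday

Apr 14, 2126 is a Sunday.
2320 mod 7 = 3, so 2320 days before a Sunday is Sunday − 3 = Thursday.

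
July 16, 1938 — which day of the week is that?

January 1, 1938 is a Saturday.
Jan 1, 1938 → Feb 1, 1938: 31 days (January has 31).
Feb 1, 1938 → Mar 1, 1938: 28 days (February has 28).
Mar 1, 1938 → Apr 1, 1938: 31 days (March has 31).
Apr 1, 1938 → May 1, 1938: 30 days (April has 30).
May 1, 1938 → Jun 1, 1938: 31 days (May has 31).
Jun 1, 1938 → Jul 1, 1938: 30 days (June has 30).
Jul 1, 1938 → Jul 16, 1938: 15 days.
Total: 196 days.
196 mod 7 = 0, so Saturday + 0 = Saturday.

Saturday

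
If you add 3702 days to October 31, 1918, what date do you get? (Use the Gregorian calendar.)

December 19, 1928

+365 (one year) → Oct 31, 1919 (3337 left).
+366 (one year; includes Feb 29, 1920) → Oct 31, 1920 (2971 left).
+365 (one year) → Oct 31, 1921 (2606 left).
+365 (one year) → Oct 31, 1922 (2241 left).
+365 (one year) → Oct 31, 1923 (1876 left).
+366 (one year; includes Feb 29, 1924) → Oct 31, 1924 (1510 left).
+365 (one year) → Oct 31, 1925 (1145 left).
+365 (one year) → Oct 31, 1926 (780 left).
+365 (one year) → Oct 31, 1927 (415 left).
+366 (one year; includes Feb 29, 1928) → Oct 31, 1928 (49 left).
Oct has 31 days: +1 → Nov 1, 1928 (48 left).
Nov has 30 days: +30 → Dec 1, 1928 (18 left).
+18 → Dec 19, 1928.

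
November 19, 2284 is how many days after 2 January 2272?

4705

Jan 2, 2272 → Jan 2, 2273: 366 days (Feb 29, 2272 is in that span).
Jan 2, 2273 → Jan 2, 2274: 365 days.
Jan 2, 2274 → Jan 2, 2275: 365 days.
Jan 2, 2275 → Jan 2, 2276: 365 days.
Jan 2, 2276 → Jan 2, 2277: 366 days (Feb 29, 2276 is in that span).
Jan 2, 2277 → Jan 2, 2278: 365 days.
Jan 2, 2278 → Jan 2, 2279: 365 days.
Jan 2, 2279 → Jan 2, 2280: 365 days.
Jan 2, 2280 → Jan 2, 2281: 366 days (Feb 29, 2280 is in that span).
Jan 2, 2281 → Jan 2, 2282: 365 days.
Jan 2, 2282 → Jan 2, 2283: 365 days.
Jan 2, 2283 → Jan 2, 2284: 365 days.
Jan 2, 2284 → Feb 2, 2284: 31 days (January has 31).
Feb 2, 2284 → Mar 2, 2284: 29 days (February has 29).
Mar 2, 2284 → Apr 2, 2284: 31 days (March has 31).
Apr 2, 2284 → May 2, 2284: 30 days (April has 30).
May 2, 2284 → Jun 2, 2284: 31 days (May has 31).
Jun 2, 2284 → Jul 2, 2284: 30 days (June has 30).
Jul 2, 2284 → Aug 2, 2284: 31 days (July has 31).
Aug 2, 2284 → Sep 2, 2284: 31 days (August has 31).
Sep 2, 2284 → Oct 2, 2284: 30 days (September has 30).
Oct 2, 2284 → Nov 2, 2284: 31 days (October has 31).
Nov 2, 2284 → Nov 19, 2284: 17 days.
Total: 4705 days.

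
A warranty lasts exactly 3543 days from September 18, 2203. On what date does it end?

May 31, 2213

+366 (one year; includes Feb 29, 2204) → Sep 18, 2204 (3177 left).
+365 (one year) → Sep 18, 2205 (2812 left).
+365 (one year) → Sep 18, 2206 (2447 left).
+365 (one year) → Sep 18, 2207 (2082 left).
+366 (one year; includes Feb 29, 2208) → Sep 18, 2208 (1716 left).
+365 (one year) → Sep 18, 2209 (1351 left).
+365 (one year) → Sep 18, 2210 (986 left).
+365 (one year) → Sep 18, 2211 (621 left).
+366 (one year; includes Feb 29, 2212) → Sep 18, 2212 (255 left).
Sep has 30 days: +13 → Oct 1, 2212 (242 left).
Oct has 31 days: +31 → Nov 1, 2212 (211 left).
Nov has 30 days: +30 → Dec 1, 2212 (181 left).
Dec has 31 days: +31 → Jan 1, 2213 (150 left).
Jan has 31 days: +31 → Feb 1, 2213 (119 left).
Feb has 28 days: +28 → Mar 1, 2213 (91 left).
Mar has 31 days: +31 → Apr 1, 2213 (60 left).
Apr has 30 days: +30 → May 1, 2213 (30 left).
+30 → May 31, 2213.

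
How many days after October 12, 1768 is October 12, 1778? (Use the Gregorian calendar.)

3652

Oct 12, 1768 → Oct 12, 1769: 365 days.
Oct 12, 1769 → Oct 12, 1770: 365 days.
Oct 12, 1770 → Oct 12, 1771: 365 days.
Oct 12, 1771 → Oct 12, 1772: 366 days (Feb 29, 1772 is in that span).
Oct 12, 1772 → Oct 12, 1773: 365 days.
Oct 12, 1773 → Oct 12, 1774: 365 days.
Oct 12, 1774 → Oct 12, 1775: 365 days.
Oct 12, 1775 → Oct 12, 1776: 366 days (Feb 29, 1776 is in that span).
Oct 12, 1776 → Oct 12, 1777: 365 days.
Oct 12, 1777 → Nov 12, 1777: 31 days (October has 31).
Nov 12, 1777 → Dec 12, 1777: 30 days (November has 30).
Dec 12, 1777 → Jan 12, 1778: 31 days (December has 31).
Jan 12, 1778 → Feb 12, 1778: 31 days (January has 31).
Feb 12, 1778 → Mar 12, 1778: 28 days (February has 28).
Mar 12, 1778 → Apr 12, 1778: 31 days (March has 31).
Apr 12, 1778 → May 12, 1778: 30 days (April has 30).
May 12, 1778 → Jun 12, 1778: 31 days (May has 31).
Jun 12, 1778 → Jul 12, 1778: 30 days (June has 30).
Jul 12, 1778 → Aug 12, 1778: 31 days (July has 31).
Aug 12, 1778 → Sep 12, 1778: 31 days (August has 31).
Sep 12, 1778 → Oct 12, 1778: 30 days.
Total: 3652 days.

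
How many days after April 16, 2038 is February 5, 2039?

295

Apr 16, 2038 → May 16, 2038: 30 days (April has 30).
May 16, 2038 → Jun 16, 2038: 31 days (May has 31).
Jun 16, 2038 → Jul 16, 2038: 30 days (June has 30).
Jul 16, 2038 → Aug 16, 2038: 31 days (July has 31).
Aug 16, 2038 → Sep 16, 2038: 31 days (August has 31).
Sep 16, 2038 → Oct 16, 2038: 30 days (September has 30).
Oct 16, 2038 → Nov 16, 2038: 31 days (October has 31).
Nov 16, 2038 → Dec 16, 2038: 30 days (November has 30).
Dec 16, 2038 → Jan 16, 2039: 31 days (December has 31).
Jan 16, 2039 → Feb 5, 2039: 20 days.
Total: 295 days.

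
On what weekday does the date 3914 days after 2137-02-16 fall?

First find the weekday of Feb 16, 2137. Doomsday rule: the anchor day for the 2100s is Sunday. For year 37: 37÷12 = 3 r 1, and 1÷4 = 0, so 3+1+0 = 4.
Sunday + 4 ≡ Thursday — that's 2137's doomsday.
In February the doomsday date is Feb 28 (2137 is not a leap year).
Feb 16 is 12 days before Feb 28; 12 mod 7 = 5, so Thursday − 5 = Saturday.
3914 mod 7 = 1, so 3914 days after a Saturday is Saturday + 1 = Sunday.

Sunday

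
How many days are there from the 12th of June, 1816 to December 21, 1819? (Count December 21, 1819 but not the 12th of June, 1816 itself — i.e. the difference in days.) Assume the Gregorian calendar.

Jun 12, 1816 → Jun 12, 1817: 365 days.
Jun 12, 1817 → Jun 12, 1818: 365 days.
Jun 12, 1818 → Jun 12, 1819: 365 days.
Jun 12, 1819 → Jul 12, 1819: 30 days (June has 30).
Jul 12, 1819 → Aug 12, 1819: 31 days (July has 31).
Aug 12, 1819 → Sep 12, 1819: 31 days (August has 31).
Sep 12, 1819 → Oct 12, 1819: 30 days (September has 30).
Oct 12, 1819 → Nov 12, 1819: 31 days (October has 31).
Nov 12, 1819 → Dec 12, 1819: 30 days (November has 30).
Dec 12, 1819 → Dec 21, 1819: 9 days.
Total: 1287 days.

1287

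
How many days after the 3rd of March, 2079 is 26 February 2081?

Mar 3, 2079 → Mar 3, 2080: 366 days (Feb 29, 2080 is in that span).
Mar 3, 2080 → Apr 3, 2080: 31 days (March has 31).
Apr 3, 2080 → May 3, 2080: 30 days (April has 30).
May 3, 2080 → Jun 3, 2080: 31 days (May has 31).
Jun 3, 2080 → Jul 3, 2080: 30 days (June has 30).
Jul 3, 2080 → Aug 3, 2080: 31 days (July has 31).
Aug 3, 2080 → Sep 3, 2080: 31 days (August has 31).
Sep 3, 2080 → Oct 3, 2080: 30 days (September has 30).
Oct 3, 2080 → Nov 3, 2080: 31 days (October has 31).
Nov 3, 2080 → Dec 3, 2080: 30 days (November has 30).
Dec 3, 2080 → Jan 3, 2081: 31 days (December has 31).
Jan 3, 2081 → Feb 3, 2081: 31 days (January has 31).
Feb 3, 2081 → Feb 26, 2081: 23 days.
Total: 726 days.

726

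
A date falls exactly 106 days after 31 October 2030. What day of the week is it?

First find the weekday of Oct 31, 2030. Doomsday rule: the anchor day for the 2000s is Tuesday. For year 30: 30÷12 = 2 r 6, and 6÷4 = 1, so 2+6+1 = 9.
Tuesday + 9 ≡ Thursday — that's 2030's doomsday.
In October the doomsday date is Oct 10.
Oct 31 is 21 days after Oct 10; 21 mod 7 = 0, so Thursday + 0 = Thursday.
106 mod 7 = 1, so 106 days after a Thursday is Thursday + 1 = Friday.

Friday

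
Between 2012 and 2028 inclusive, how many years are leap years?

Multiples of 4 in [2012,2028]: 5.
Of those, multiples of 100: 0 (not leap unless ÷400).
Multiples of 400: 0.
Leap years = 5 − 0 + 0 = 5.

5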